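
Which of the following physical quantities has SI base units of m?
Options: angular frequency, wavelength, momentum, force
Checking the SI base units of each option:
  angular frequency (ω = 2πf): 1/s  ✗
  wavelength (λ = v/f): m  ✓ matches
  momentum (p = mv): kg·m/s  ✗
  force (F = ma): kg·m/s²  ✗

Only wavelength has units m.

Answer: wavelength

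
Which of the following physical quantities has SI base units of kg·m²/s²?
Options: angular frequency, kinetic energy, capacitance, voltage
Checking the SI base units of each option:
  angular frequency (ω = 2πf): 1/s  ✗
  kinetic energy (E = ½mv²): kg·m²/s²  ✓ matches
  capacitance (C = Q/V): s⁴·A²/(kg·m²)  ✗
  voltage (V = IR): kg·m²/(s³·A)  ✗

Only kinetic energy has units kg·m²/s².

Answer: kinetic energy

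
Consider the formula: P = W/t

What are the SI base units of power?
Units of each symbol in P = W/t:
  W (work): kg·m²/s²
  t (time): s  → in the denominator, contributes 1/s

Multiplying the contributions: [kg·m²/s²] · [1/s]
Adding exponents of each base unit: kg: 1, m: 2, s: -3
SI base units of power: kg·m²/s³

Answer: kg·m²/s³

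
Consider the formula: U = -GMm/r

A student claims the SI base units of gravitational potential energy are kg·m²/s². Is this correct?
Units of each symbol in U = -GMm/r:
  G (gravitational constant): m³/(kg·s²)
  M (mass): kg
  m (mass): kg
  r (distance): m  → in the denominator, contributes 1/m
  The minus sign does not affect the units.

Multiplying the contributions: [m³/(kg·s²)] · [kg] · [kg] · [1/m]
Adding exponents of each base unit: kg: 1, m: 2, s: -2
SI base units of gravitational potential energy: kg·m²/s²

The claimed units kg·m²/s² match the derived units, so the claim is correct.

Answer: Yes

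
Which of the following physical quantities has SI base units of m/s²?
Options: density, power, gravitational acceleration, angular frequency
Checking the SI base units of each option:
  density (ρ = m/V): kg/m³  ✗
  power (P = W/t): kg·m²/s³  ✗
  gravitational acceleration (g = GM/r²): m/s²  ✓ matches
  angular frequency (ω = 2πf): 1/s  ✗

Only gravitational acceleration has units m/s².

Answer: gravitational acceleration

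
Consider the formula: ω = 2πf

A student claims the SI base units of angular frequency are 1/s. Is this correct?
Units of each symbol in ω = 2πf:
  f (frequency): 1/s
  The factor 2π is dimensionless.

Multiplying the contributions: [1/s]
Adding exponents of each base unit: s: -1
SI base units of angular frequency: 1/s

The claimed units 1/s match the derived units, so the claim is correct.

Answer: Yes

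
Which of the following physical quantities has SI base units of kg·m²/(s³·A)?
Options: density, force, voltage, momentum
Checking the SI base units of each option:
  density (ρ = m/V): kg/m³  ✗
  force (F = ma): kg·m/s²  ✗
  voltage (V = IR): kg·m²/(s³·A)  ✓ matches
  momentum (p = mv): kg·m/s  ✗

Only voltage has units kg·m²/(s³·A).

Answer: voltage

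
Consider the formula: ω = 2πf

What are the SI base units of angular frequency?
Units of each symbol in ω = 2πf:
  f (frequency): 1/s
  The factor 2π is dimensionless.

Multiplying the contributions: [1/s]
Adding exponents of each base unit: s: -1
SI base units of angular frequency: 1/s

Answer: 1/s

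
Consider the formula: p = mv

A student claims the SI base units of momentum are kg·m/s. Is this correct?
Units of each symbol in p = mv:
  m (mass): kg
  v (velocity): m/s

Multiplying the contributions: [kg] · [m/s]
Adding exponents of each base unit: kg: 1, m: 1, s: -1
SI base units of momentum: kg·m/s

The claimed units kg·m/s match the derived units, so the claim is correct.

Answer: Yes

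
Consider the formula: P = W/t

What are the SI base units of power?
Units of each symbol in P = W/t:
  W (work): kg·m²/s²
  t (time): s  → in the denominator, contributes 1/s

Multiplying the contributions: [kg·m²/s²] · [1/s]
Adding exponents of each base unit: kg: 1, m: 2, s: -3
SI base units of power: kg·m²/s³

Answer: kg·m²/s³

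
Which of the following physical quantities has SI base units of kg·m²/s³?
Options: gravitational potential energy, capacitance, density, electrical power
Checking the SI base units of each option:
  gravitational potential energy (U = -GMm/r): kg·m²/s²  ✗
  capacitance (C = Q/V): s⁴·A²/(kg·m²)  ✗
  density (ρ = m/V): kg/m³  ✗
  electrical power (P = IV): kg·m²/s³  ✓ matches

Only electrical power has units kg·m²/s³.

Answer: electrical power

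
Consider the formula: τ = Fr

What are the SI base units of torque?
Units of each symbol in τ = Fr:
  F (force): kg·m/s²
  r (lever arm): m

Multiplying the contributions: [kg·m/s²] · [m]
Adding exponents of each base unit: kg: 1, m: 2, s: -2
SI base units of torque: kg·m²/s²

Answer: kg·m²/s²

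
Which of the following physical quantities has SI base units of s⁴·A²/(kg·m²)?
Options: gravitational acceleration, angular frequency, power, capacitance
Checking the SI base units of each option:
  gravitational acceleration (g = GM/r²): m/s²  ✗
  angular frequency (ω = 2πf): 1/s  ✗
  power (P = W/t): kg·m²/s³  ✗
  capacitance (C = Q/V): s⁴·A²/(kg·m²)  ✓ matches

Only capacitance has units s⁴·A²/(kg·m²).

Answer: capacitance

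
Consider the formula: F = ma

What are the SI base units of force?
Units of each symbol in F = ma:
  m (mass): kg
  a (acceleration): m/s²

Multiplying the contributions: [kg] · [m/s²]
Adding exponents of each base unit: kg: 1, m: 1, s: -2
SI base units of force: kg·m/s²

Answer: kg·m/s²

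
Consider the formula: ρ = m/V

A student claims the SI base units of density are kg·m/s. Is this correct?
Units of each symbol in ρ = m/V:
  m (mass): kg
  V (volume): m³  → in the denominator, contributes 1/m³

Multiplying the contributions: [kg] · [1/m³]
Adding exponents of each base unit: kg: 1, m: -3
SI base units of density: kg/m³

The claimed units kg·m/s (exponents kg: 1, m: 1, s: -1) do not match the derived units kg/m³ (exponents kg: 1, m: -3), so the claim is incorrect.

Answer: No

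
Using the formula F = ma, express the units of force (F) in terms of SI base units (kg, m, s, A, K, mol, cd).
Units of each symbol in F = ma:
  m (mass): kg
  a (acceleration): m/s²

Multiplying the contributions: [kg] · [m/s²]
Adding exponents of each base unit: kg: 1, m: 1, s: -2
SI base units of force: kg·m/s²

Answer: kg·m/s²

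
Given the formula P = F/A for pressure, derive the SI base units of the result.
Units of each symbol in P = F/A:
  F (force): kg·m/s²
  A (area): m²  → in the denominator, contributes 1/m²

Multiplying the contributions: [kg·m/s²] · [1/m²]
Adding exponents of each base unit: kg: 1, m: -1, s: -2
SI base units of pressure: kg/(m·s²)

Answer: kg/(m·s²)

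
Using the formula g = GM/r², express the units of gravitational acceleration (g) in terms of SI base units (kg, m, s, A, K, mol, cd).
Units of each symbol in g = GM/r²:
  G (gravitational constant): m³/(kg·s²)
  M (mass): kg
  r (distance): m  → to the power 2 in the denominator, contributes 1/m²

Multiplying the contributions: [m³/(kg·s²)] · [kg] · [1/m²]
Adding exponents of each base unit: m: 1, s: -2
SI base units of gravitational acceleration: m/s²

Answer: m/s²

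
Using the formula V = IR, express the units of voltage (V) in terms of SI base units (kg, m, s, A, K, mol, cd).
Units of each symbol in V = IR:
  I (current): A
  R (resistance, in ohms): kg·m²/(s³·A²)

Multiplying the contributions: [A] · [kg·m²/(s³·A²)]
Adding exponents of each base unit: kg: 1, m: 2, s: -3, A: -1
SI base units of voltage: kg·m²/(s³·A)

Answer: kg·m²/(s³·A)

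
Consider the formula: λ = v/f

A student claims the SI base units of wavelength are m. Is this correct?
Units of each symbol in λ = v/f:
  v (wave speed): m/s
  f (frequency): 1/s  → in the denominator, contributes s

Multiplying the contributions: [m/s] · [s]
Adding exponents of each base unit: m: 1
SI base units of wavelength: m

The claimed units m match the derived units, so the claim is correct.

Answer: Yes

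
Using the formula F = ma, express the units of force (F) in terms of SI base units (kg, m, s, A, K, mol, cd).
Units of each symbol in F = ma:
  m (mass): kg
  a (acceleration): m/s²

Multiplying the contributions: [kg] · [m/s²]
Adding exponents of each base unit: kg: 1, m: 1, s: -2
SI base units of force: kg·m/s²

Answer: kg·m/s²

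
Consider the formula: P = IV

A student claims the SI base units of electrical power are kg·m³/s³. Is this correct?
Units of each symbol in P = IV:
  I (current): A
  V (voltage, in volts): kg·m²/(s³·A)

Multiplying the contributions: [A] · [kg·m²/(s³·A)]
Adding exponents of each base unit: kg: 1, m: 2, s: -3
SI base units of electrical power: kg·m²/s³

The claimed units kg·m³/s³ (exponents kg: 1, m: 3, s: -3) do not match the derived units kg·m²/s³ (exponents kg: 1, m: 2, s: -3), so the claim is incorrect.

Answer: No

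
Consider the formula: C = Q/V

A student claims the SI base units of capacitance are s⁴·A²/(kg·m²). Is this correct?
Units of each symbol in C = Q/V:
  Q (charge, in coulombs): s·A
  V (voltage, in volts): kg·m²/(s³·A)  → in the denominator, contributes s³·A/(kg·m²)

Multiplying the contributions: [s·A] · [s³·A/(kg·m²)]
Adding exponents of each base unit: kg: -1, m: -2, s: 4, A: 2
SI base units of capacitance: s⁴·A²/(kg·m²)

The claimed units s⁴·A²/(kg·m²) match the derived units, so the claim is correct.

Answer: Yes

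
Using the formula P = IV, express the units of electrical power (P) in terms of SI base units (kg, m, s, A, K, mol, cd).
Units of each symbol in P = IV:
  I (current): A
  V (voltage, in volts): kg·m²/(s³·A)

Multiplying the contributions: [A] · [kg·m²/(s³·A)]
Adding exponents of each base unit: kg: 1, m: 2, s: -3
SI base units of electrical power: kg·m²/s³

Answer: kg·m²/s³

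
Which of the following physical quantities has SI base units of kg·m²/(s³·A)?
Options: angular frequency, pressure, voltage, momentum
Checking the SI base units of each option:
  angular frequency (ω = 2πf): 1/s  ✗
  pressure (P = F/A): kg/(m·s²)  ✗
  voltage (V = IR): kg·m²/(s³·A)  ✓ matches
  momentum (p = mv): kg·m/s  ✗

Only voltage has units kg·m²/(s³·A).

Answer: voltage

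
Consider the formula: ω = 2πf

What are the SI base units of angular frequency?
Units of each symbol in ω = 2πf:
  f (frequency): 1/s
  The factor 2π is dimensionless.

Multiplying the contributions: [1/s]
Adding exponents of each base unit: s: -1
SI base units of angular frequency: 1/s

Answer: 1/s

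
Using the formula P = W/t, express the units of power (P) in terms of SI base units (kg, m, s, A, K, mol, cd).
Units of each symbol in P = W/t:
  W (work): kg·m²/s²
  t (time): s  → in the denominator, contributes 1/s

Multiplying the contributions: [kg·m²/s²] · [1/s]
Adding exponents of each base unit: kg: 1, m: 2, s: -3
SI base units of power: kg·m²/s³

Answer: kg·m²/s³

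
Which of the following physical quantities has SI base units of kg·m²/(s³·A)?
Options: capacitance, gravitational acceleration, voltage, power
Checking the SI base units of each option:
  capacitance (C = Q/V): s⁴·A²/(kg·m²)  ✗
  gravitational acceleration (g = GM/r²): m/s²  ✗
  voltage (V = IR): kg·m²/(s³·A)  ✓ matches
  power (P = W/t): kg·m²/s³  ✗

Only voltage has units kg·m²/(s³·A).

Answer: voltage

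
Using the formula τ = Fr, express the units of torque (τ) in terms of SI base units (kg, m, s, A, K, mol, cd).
Units of each symbol in τ = Fr:
  F (force): kg·m/s²
  r (lever arm): m

Multiplying the contributions: [kg·m/s²] · [m]
Adding exponents of each base unit: kg: 1, m: 2, s: -2
SI base units of torque: kg·m²/s²

Answer: kg·m²/s²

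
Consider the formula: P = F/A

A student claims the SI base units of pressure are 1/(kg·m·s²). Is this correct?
Units of each symbol in P = F/A:
  F (force): kg·m/s²
  A (area): m²  → in the denominator, contributes 1/m²

Multiplying the contributions: [kg·m/s²] · [1/m²]
Adding exponents of each base unit: kg: 1, m: -1, s: -2
SI base units of pressure: kg/(m·s²)

The claimed units 1/(kg·m·s²) (exponents kg: -1, m: -1, s: -2) do not match the derived units kg/(m·s²) (exponents kg: 1, m: -1, s: -2), so the claim is incorrect.

Answer: No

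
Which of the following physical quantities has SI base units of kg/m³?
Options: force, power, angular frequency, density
Checking the SI base units of each option:
  force (F = ma): kg·m/s²  ✗
  power (P = W/t): kg·m²/s³  ✗
  angular frequency (ω = 2πf): 1/s  ✗
  density (ρ = m/V): kg/m³  ✓ matches

Only density has units kg/m³.

Answer: density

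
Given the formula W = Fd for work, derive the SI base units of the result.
Units of each symbol in W = Fd:
  F (force): kg·m/s²
  d (displacement): m

Multiplying the contributions: [kg·m/s²] · [m]
Adding exponents of each base unit: kg: 1, m: 2, s: -2
SI base units of work: kg·m²/s²

Answer: kg·m²/s²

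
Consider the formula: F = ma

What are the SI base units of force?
Units of each symbol in F = ma:
  m (mass): kg
  a (acceleration): m/s²

Multiplying the contributions: [kg] · [m/s²]
Adding exponents of each base unit: kg: 1, m: 1, s: -2
SI base units of force: kg·m/s²

Answer: kg·m/s²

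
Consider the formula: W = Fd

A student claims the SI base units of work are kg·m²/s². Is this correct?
Units of each symbol in W = Fd:
  F (force): kg·m/s²
  d (displacement): m

Multiplying the contributions: [kg·m/s²] · [m]
Adding exponents of each base unit: kg: 1, m: 2, s: -2
SI base units of work: kg·m²/s²

The claimed units kg·m²/s² match the derived units, so the claim is correct.

Answer: Yes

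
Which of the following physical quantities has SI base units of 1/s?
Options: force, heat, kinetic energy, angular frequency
Checking the SI base units of each option:
  force (F = ma): kg·m/s²  ✗
  heat (Q = mcΔT): kg·m²/s²  ✗
  kinetic energy (E = ½mv²): kg·m²/s²  ✗
  angular frequency (ω = 2πf): 1/s  ✓ matches

Only angular frequency has units 1/s.

Answer: angular frequency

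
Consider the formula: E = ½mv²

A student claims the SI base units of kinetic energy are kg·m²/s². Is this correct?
Units of each symbol in E = ½mv²:
  m (mass): kg
  v (speed): m/s  → to the power 2, contributes m²/s²
  The factor ½ is dimensionless.

Multiplying the contributions: [kg] · [m²/s²]
Adding exponents of each base unit: kg: 1, m: 2, s: -2
SI base units of kinetic energy: kg·m²/s²

The claimed units kg·m²/s² match the derived units, so the claim is correct.

Answer: Yes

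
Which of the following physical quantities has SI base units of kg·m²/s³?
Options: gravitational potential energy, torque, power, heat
Checking the SI base units of each option:
  gravitational potential energy (U = -GMm/r): kg·m²/s²  ✗
  torque (τ = Fr): kg·m²/s²  ✗
  power (P = W/t): kg·m²/s³  ✓ matches
  heat (Q = mcΔT): kg·m²/s²  ✗

Only power has units kg·m²/s³.

Answer: power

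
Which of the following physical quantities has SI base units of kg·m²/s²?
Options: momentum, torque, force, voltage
Checking the SI base units of each option:
  momentum (p = mv): kg·m/s  ✗
  torque (τ = Fr): kg·m²/s²  ✓ matches
  force (F = ma): kg·m/s²  ✗
  voltage (V = IR): kg·m²/(s³·A)  ✗

Only torque has units kg·m²/s².

Answer: torque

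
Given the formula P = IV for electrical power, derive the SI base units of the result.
Units of each symbol in P = IV:
  I (current): A
  V (voltage, in volts): kg·m²/(s³·A)

Multiplying the contributions: [A] · [kg·m²/(s³·A)]
Adding exponents of each base unit: kg: 1, m: 2, s: -3
SI base units of electrical power: kg·m²/s³

Answer: kg·m²/s³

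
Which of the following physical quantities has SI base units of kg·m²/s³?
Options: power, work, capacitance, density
Checking the SI base units of each option:
  power (P = W/t): kg·m²/s³  ✓ matches
  work (W = Fd): kg·m²/s²  ✗
  capacitance (C = Q/V): s⁴·A²/(kg·m²)  ✗
  density (ρ = m/V): kg/m³  ✗

Only power has units kg·m²/s³.

Answer: power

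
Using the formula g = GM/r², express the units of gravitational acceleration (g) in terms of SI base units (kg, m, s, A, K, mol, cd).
Units of each symbol in g = GM/r²:
  G (gravitational constant): m³/(kg·s²)
  M (mass): kg
  r (distance): m  → to the power 2 in the denominator, contributes 1/m²

Multiplying the contributions: [m³/(kg·s²)] · [kg] · [1/m²]
Adding exponents of each base unit: m: 1, s: -2
SI base units of gravitational acceleration: m/s²

Answer: m/s²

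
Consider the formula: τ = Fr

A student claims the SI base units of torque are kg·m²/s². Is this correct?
Units of each symbol in τ = Fr:
  F (force): kg·m/s²
  r (lever arm): m

Multiplying the contributions: [kg·m/s²] · [m]
Adding exponents of each base unit: kg: 1, m: 2, s: -2
SI base units of torque: kg·m²/s²

The claimed units kg·m²/s² match the derived units, so the claim is correct.

Answer: Yes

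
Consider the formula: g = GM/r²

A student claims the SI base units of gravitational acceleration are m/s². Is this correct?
Units of each symbol in g = GM/r²:
  G (gravitational constant): m³/(kg·s²)
  M (mass): kg
  r (distance): m  → to the power 2 in the denominator, contributes 1/m²

Multiplying the contributions: [m³/(kg·s²)] · [kg] · [1/m²]
Adding exponents of each base unit: m: 1, s: -2
SI base units of gravitational acceleration: m/s²

The claimed units m/s² match the derived units, so the claim is correct.

Answer: Yes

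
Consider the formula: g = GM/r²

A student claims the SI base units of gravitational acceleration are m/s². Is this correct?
Units of each symbol in g = GM/r²:
  G (gravitational constant): m³/(kg·s²)
  M (mass): kg
  r (distance): m  → to the power 2 in the denominator, contributes 1/m²

Multiplying the contributions: [m³/(kg·s²)] · [kg] · [1/m²]
Adding exponents of each base unit: m: 1, s: -2
SI base units of gravitational acceleration: m/s²

The claimed units m/s² match the derived units, so the claim is correct.

Answer: Yes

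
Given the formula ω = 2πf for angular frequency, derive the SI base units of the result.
Units of each symbol in ω = 2πf:
  f (frequency): 1/s
  The factor 2π is dimensionless.

Multiplying the contributions: [1/s]
Adding exponents of each base unit: s: -1
SI base units of angular frequency: 1/s

Answer: 1/s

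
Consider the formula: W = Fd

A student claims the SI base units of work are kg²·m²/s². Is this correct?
Units of each symbol in W = Fd:
  F (force): kg·m/s²
  d (displacement): m

Multiplying the contributions: [kg·m/s²] · [m]
Adding exponents of each base unit: kg: 1, m: 2, s: -2
SI base units of work: kg·m²/s²

The claimed units kg²·m²/s² (exponents kg: 2, m: 2, s: -2) do not match the derived units kg·m²/s² (exponents kg: 1, m: 2, s: -2), so the claim is incorrect.

Answer: No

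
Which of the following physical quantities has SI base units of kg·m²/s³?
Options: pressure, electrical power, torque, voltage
Checking the SI base units of each option:
  pressure (P = F/A): kg/(m·s²)  ✗
  electrical power (P = IV): kg·m²/s³  ✓ matches
  torque (τ = Fr): kg·m²/s²  ✗
  voltage (V = IR): kg·m²/(s³·A)  ✗

Only electrical power has units kg·m²/s³.

Answer: electrical power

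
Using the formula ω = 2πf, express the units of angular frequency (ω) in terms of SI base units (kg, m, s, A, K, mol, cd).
Units of each symbol in ω = 2πf:
  f (frequency): 1/s
  The factor 2π is dimensionless.

Multiplying the contributions: [1/s]
Adding exponents of each base unit: s: -1
SI base units of angular frequency: 1/s

Answer: 1/s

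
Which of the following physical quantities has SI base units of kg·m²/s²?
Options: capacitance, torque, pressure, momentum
Checking the SI base units of each option:
  capacitance (C = Q/V): s⁴·A²/(kg·m²)  ✗
  torque (τ = Fr): kg·m²/s²  ✓ matches
  pressure (P = F/A): kg/(m·s²)  ✗
  momentum (p = mv): kg·m/s  ✗

Only torque has units kg·m²/s².

Answer: torque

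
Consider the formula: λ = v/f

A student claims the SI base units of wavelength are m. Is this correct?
Units of each symbol in λ = v/f:
  v (wave speed): m/s
  f (frequency): 1/s  → in the denominator, contributes s

Multiplying the contributions: [m/s] · [s]
Adding exponents of each base unit: m: 1
SI base units of wavelength: m

The claimed units m match the derived units, so the claim is correct.

Answer: Yes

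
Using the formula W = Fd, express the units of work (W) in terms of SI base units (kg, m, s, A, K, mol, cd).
Units of each symbol in W = Fd:
  F (force): kg·m/s²
  d (displacement): m

Multiplying the contributions: [kg·m/s²] · [m]
Adding exponents of each base unit: kg: 1, m: 2, s: -2
SI base units of work: kg·m²/s²

Answer: kg·m²/s²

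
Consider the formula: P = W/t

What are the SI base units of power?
Units of each symbol in P = W/t:
  W (work): kg·m²/s²
  t (time): s  → in the denominator, contributes 1/s

Multiplying the contributions: [kg·m²/s²] · [1/s]
Adding exponents of each base unit: kg: 1, m: 2, s: -3
SI base units of power: kg·m²/s³

Answer: kg·m²/s³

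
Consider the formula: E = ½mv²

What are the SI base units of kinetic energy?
Units of each symbol in E = ½mv²:
  m (mass): kg
  v (speed): m/s  → to the power 2, contributes m²/s²
  The factor ½ is dimensionless.

Multiplying the contributions: [kg] · [m²/s²]
Adding exponents of each base unit: kg: 1, m: 2, s: -2
SI base units of kinetic energy: kg·m²/s²

Answer: kg·m²/s²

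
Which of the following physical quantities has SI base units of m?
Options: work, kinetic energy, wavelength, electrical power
Checking the SI base units of each option:
  work (W = Fd): kg·m²/s²  ✗
  kinetic energy (E = ½mv²): kg·m²/s²  ✗
  wavelength (λ = v/f): m  ✓ matches
  electrical power (P = IV): kg·m²/s³  ✗

Only wavelength has units m.

Answer: wavelength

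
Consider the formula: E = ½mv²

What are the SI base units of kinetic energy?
Units of each symbol in E = ½mv²:
  m (mass): kg
  v (speed): m/s  → to the power 2, contributes m²/s²
  The factor ½ is dimensionless.

Multiplying the contributions: [kg] · [m²/s²]
Adding exponents of each base unit: kg: 1, m: 2, s: -2
SI base units of kinetic energy: kg·m²/s²

Answer: kg·m²/s²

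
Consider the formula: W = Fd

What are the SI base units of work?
Units of each symbol in W = Fd:
  F (force): kg·m/s²
  d (displacement): m

Multiplying the contributions: [kg·m/s²] · [m]
Adding exponents of each base unit: kg: 1, m: 2, s: -2
SI base units of work: kg·m²/s²

Answer: kg·m²/s²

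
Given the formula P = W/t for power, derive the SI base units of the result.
Units of each symbol in P = W/t:
  W (work): kg·m²/s²
  t (time): s  → in the denominator, contributes 1/s

Multiplying the contributions: [kg·m²/s²] · [1/s]
Adding exponents of each base unit: kg: 1, m: 2, s: -3
SI base units of power: kg·m²/s³

Answer: kg·m²/s³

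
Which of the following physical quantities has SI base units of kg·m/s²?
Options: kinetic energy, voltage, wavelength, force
Checking the SI base units of each option:
  kinetic energy (E = ½mv²): kg·m²/s²  ✗
  voltage (V = IR): kg·m²/(s³·A)  ✗
  wavelength (λ = v/f): m  ✗
  force (F = ma): kg·m/s²  ✓ matches

Only force has units kg·m/s².

Answer: force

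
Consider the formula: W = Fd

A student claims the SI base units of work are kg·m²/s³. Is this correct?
Units of each symbol in W = Fd:
  F (force): kg·m/s²
  d (displacement): m

Multiplying the contributions: [kg·m/s²] · [m]
Adding exponents of each base unit: kg: 1, m: 2, s: -2
SI base units of work: kg·m²/s²

The claimed units kg·m²/s³ (exponents kg: 1, m: 2, s: -3) do not match the derived units kg·m²/s² (exponents kg: 1, m: 2, s: -2), so the claim is incorrect.

Answer: No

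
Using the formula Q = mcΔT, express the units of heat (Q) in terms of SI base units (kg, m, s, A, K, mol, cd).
Units of each symbol in Q = mcΔT:
  m (mass): kg
  c (specific heat capacity, in J/(kg·K)): m²/(s²·K)
  ΔT (temperature change): K

Multiplying the contributions: [kg] · [m²/(s²·K)] · [K]
Adding exponents of each base unit: kg: 1, m: 2, s: -2
SI base units of heat: kg·m²/s²

Answer: kg·m²/s²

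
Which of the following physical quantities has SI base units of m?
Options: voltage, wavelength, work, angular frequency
Checking the SI base units of each option:
  voltage (V = IR): kg·m²/(s³·A)  ✗
  wavelength (λ = v/f): m  ✓ matches
  work (W = Fd): kg·m²/s²  ✗
  angular frequency (ω = 2πf): 1/s  ✗

Only wavelength has units m.

Answer: wavelength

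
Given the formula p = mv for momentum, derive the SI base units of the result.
Units of each symbol in p = mv:
  m (mass): kg
  v (velocity): m/s

Multiplying the contributions: [kg] · [m/s]
Adding exponents of each base unit: kg: 1, m: 1, s: -1
SI base units of momentum: kg·m/s

Answer: kg·m/s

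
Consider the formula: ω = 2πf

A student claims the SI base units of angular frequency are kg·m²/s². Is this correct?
Units of each symbol in ω = 2πf:
  f (frequency): 1/s
  The factor 2π is dimensionless.

Multiplying the contributions: [1/s]
Adding exponents of each base unit: s: -1
SI base units of angular frequency: 1/s

The claimed units kg·m²/s² (exponents kg: 1, m: 2, s: -2) do not match the derived units 1/s (exponents s: -1), so the claim is incorrect.

Answer: No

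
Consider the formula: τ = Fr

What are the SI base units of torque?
Units of each symbol in τ = Fr:
  F (force): kg·m/s²
  r (lever arm): m

Multiplying the contributions: [kg·m/s²] · [m]
Adding exponents of each base unit: kg: 1, m: 2, s: -2
SI base units of torque: kg·m²/s²

Answer: kg·m²/s²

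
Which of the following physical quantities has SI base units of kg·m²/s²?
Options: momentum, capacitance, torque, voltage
Checking the SI base units of each option:
  momentum (p = mv): kg·m/s  ✗
  capacitance (C = Q/V): s⁴·A²/(kg·m²)  ✗
  torque (τ = Fr): kg·m²/s²  ✓ matches
  voltage (V = IR): kg·m²/(s³·A)  ✗

Only torque has units kg·m²/s².

Answer: torque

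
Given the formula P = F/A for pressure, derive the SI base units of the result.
Units of each symbol in P = F/A:
  F (force): kg·m/s²
  A (area): m²  → in the denominator, contributes 1/m²

Multiplying the contributions: [kg·m/s²] · [1/m²]
Adding exponents of each base unit: kg: 1, m: -1, s: -2
SI base units of pressure: kg/(m·s²)

Answer: kg/(m·s²)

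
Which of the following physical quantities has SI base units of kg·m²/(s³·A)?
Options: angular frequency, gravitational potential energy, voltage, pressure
Checking the SI base units of each option:
  angular frequency (ω = 2πf): 1/s  ✗
  gravitational potential energy (U = -GMm/r): kg·m²/s²  ✗
  voltage (V = IR): kg·m²/(s³·A)  ✓ matches
  pressure (P = F/A): kg/(m·s²)  ✗

Only voltage has units kg·m²/(s³·A).

Answer: voltage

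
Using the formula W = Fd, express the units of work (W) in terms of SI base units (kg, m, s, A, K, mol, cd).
Units of each symbol in W = Fd:
  F (force): kg·m/s²
  d (displacement): m

Multiplying the contributions: [kg·m/s²] · [m]
Adding exponents of each base unit: kg: 1, m: 2, s: -2
SI base units of work: kg·m²/s²

Answer: kg·m²/s²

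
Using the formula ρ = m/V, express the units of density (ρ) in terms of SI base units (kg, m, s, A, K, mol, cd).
Units of each symbol in ρ = m/V:
  m (mass): kg
  V (volume): m³  → in the denominator, contributes 1/m³

Multiplying the contributions: [kg] · [1/m³]
Adding exponents of each base unit: kg: 1, m: -3
SI base units of density: kg/m³

Answer: kg/m³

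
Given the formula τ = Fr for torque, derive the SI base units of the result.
Units of each symbol in τ = Fr:
  F (force): kg·m/s²
  r (lever arm): m

Multiplying the contributions: [kg·m/s²] · [m]
Adding exponents of each base unit: kg: 1, m: 2, s: -2
SI base units of torque: kg·m²/s²

Answer: kg·m²/s²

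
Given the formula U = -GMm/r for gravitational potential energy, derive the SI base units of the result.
Units of each symbol in U = -GMm/r:
  G (gravitational constant): m³/(kg·s²)
  M (mass): kg
  m (mass): kg
  r (distance): m  → in the denominator, contributes 1/m
  The minus sign does not affect the units.

Multiplying the contributions: [m³/(kg·s²)] · [kg] · [kg] · [1/m]
Adding exponents of each base unit: kg: 1, m: 2, s: -2
SI base units of gravitational potential energy: kg·m²/s²

Answer: kg·m²/s²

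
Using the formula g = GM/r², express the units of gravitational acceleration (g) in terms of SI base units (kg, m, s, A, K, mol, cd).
Units of each symbol in g = GM/r²:
  G (gravitational constant): m³/(kg·s²)
  M (mass): kg
  r (distance): m  → to the power 2 in the denominator, contributes 1/m²

Multiplying the contributions: [m³/(kg·s²)] · [kg] · [1/m²]
Adding exponents of each base unit: m: 1, s: -2
SI base units of gravitational acceleration: m/s²

Answer: m/s²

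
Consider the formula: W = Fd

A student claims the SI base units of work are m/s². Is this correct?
Units of each symbol in W = Fd:
  F (force): kg·m/s²
  d (displacement): m

Multiplying the contributions: [kg·m/s²] · [m]
Adding exponents of each base unit: kg: 1, m: 2, s: -2
SI base units of work: kg·m²/s²

The claimed units m/s² (exponents m: 1, s: -2) do not match the derived units kg·m²/s² (exponents kg: 1, m: 2, s: -2), so the claim is incorrect.

Answer: No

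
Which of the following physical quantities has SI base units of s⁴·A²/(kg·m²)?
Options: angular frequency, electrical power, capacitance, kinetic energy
Checking the SI base units of each option:
  angular frequency (ω = 2πf): 1/s  ✗
  electrical power (P = IV): kg·m²/s³  ✗
  capacitance (C = Q/V): s⁴·A²/(kg·m²)  ✓ matches
  kinetic energy (E = ½mv²): kg·m²/s²  ✗

Only capacitance has units s⁴·A²/(kg·m²).

Answer: capacitance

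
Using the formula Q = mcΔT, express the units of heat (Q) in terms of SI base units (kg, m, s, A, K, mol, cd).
Units of each symbol in Q = mcΔT:
  m (mass): kg
  c (specific heat capacity, in J/(kg·K)): m²/(s²·K)
  ΔT (temperature change): K

Multiplying the contributions: [kg] · [m²/(s²·K)] · [K]
Adding exponents of each base unit: kg: 1, m: 2, s: -2
SI base units of heat: kg·m²/s²

Answer: kg·m²/s²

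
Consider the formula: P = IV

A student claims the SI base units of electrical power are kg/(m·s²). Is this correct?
Units of each symbol in P = IV:
  I (current): A
  V (voltage, in volts): kg·m²/(s³·A)

Multiplying the contributions: [A] · [kg·m²/(s³·A)]
Adding exponents of each base unit: kg: 1, m: 2, s: -3
SI base units of electrical power: kg·m²/s³

The claimed units kg/(m·s²) (exponents kg: 1, m: -1, s: -2) do not match the derived units kg·m²/s³ (exponents kg: 1, m: 2, s: -3), so the claim is incorrect.

Answer: No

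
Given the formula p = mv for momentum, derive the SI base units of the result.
Units of each symbol in p = mv:
  m (mass): kg
  v (velocity): m/s

Multiplying the contributions: [kg] · [m/s]
Adding exponents of each base unit: kg: 1, m: 1, s: -1
SI base units of momentum: kg·m/s

Answer: kg·m/s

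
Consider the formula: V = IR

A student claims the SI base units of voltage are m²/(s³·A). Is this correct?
Units of each symbol in V = IR:
  I (current): A
  R (resistance, in ohms): kg·m²/(s³·A²)

Multiplying the contributions: [A] · [kg·m²/(s³·A²)]
Adding exponents of each base unit: kg: 1, m: 2, s: -3, A: -1
SI base units of voltage: kg·m²/(s³·A)

The claimed units m²/(s³·A) (exponents m: 2, s: -3, A: -1) do not match the derived units kg·m²/(s³·A) (exponents kg: 1, m: 2, s: -3, A: -1), so the claim is incorrect.

Answer: No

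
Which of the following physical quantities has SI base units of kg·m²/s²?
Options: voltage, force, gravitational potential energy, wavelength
Checking the SI base units of each option:
  voltage (V = IR): kg·m²/(s³·A)  ✗
  force (F = ma): kg·m/s²  ✗
  gravitational potential energy (U = -GMm/r): kg·m²/s²  ✓ matches
  wavelength (λ = v/f): m  ✗

Only gravitational potential energy has units kg·m²/s².

Answer: gravitational potential energy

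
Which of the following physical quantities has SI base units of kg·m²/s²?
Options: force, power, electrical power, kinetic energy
Checking the SI base units of each option:
  force (F = ma): kg·m/s²  ✗
  power (P = W/t): kg·m²/s³  ✗
  electrical power (P = IV): kg·m²/s³  ✗
  kinetic energy (E = ½mv²): kg·m²/s²  ✓ matches

Only kinetic energy has units kg·m²/s².

Answer: kinetic energy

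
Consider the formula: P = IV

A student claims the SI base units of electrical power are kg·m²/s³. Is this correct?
Units of each symbol in P = IV:
  I (current): A
  V (voltage, in volts): kg·m²/(s³·A)

Multiplying the contributions: [A] · [kg·m²/(s³·A)]
Adding exponents of each base unit: kg: 1, m: 2, s: -3
SI base units of electrical power: kg·m²/s³

The claimed units kg·m²/s³ match the derived units, so the claim is correct.

Answer: Yes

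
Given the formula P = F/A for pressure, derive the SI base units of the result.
Units of each symbol in P = F/A:
  F (force): kg·m/s²
  A (area): m²  → in the denominator, contributes 1/m²

Multiplying the contributions: [kg·m/s²] · [1/m²]
Adding exponents of each base unit: kg: 1, m: -1, s: -2
SI base units of pressure: kg/(m·s²)

Answer: kg/(m·s²)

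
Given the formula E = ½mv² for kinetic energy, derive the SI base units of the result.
Units of each symbol in E = ½mv²:
  m (mass): kg
  v (speed): m/s  → to the power 2, contributes m²/s²
  The factor ½ is dimensionless.

Multiplying the contributions: [kg] · [m²/s²]
Adding exponents of each base unit: kg: 1, m: 2, s: -2
SI base units of kinetic energy: kg·m²/s²

Answer: kg·m²/s²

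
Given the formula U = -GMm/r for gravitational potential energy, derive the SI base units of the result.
Units of each symbol in U = -GMm/r:
  G (gravitational constant): m³/(kg·s²)
  M (mass): kg
  m (mass): kg
  r (distance): m  → in the denominator, contributes 1/m
  The minus sign does not affect the units.

Multiplying the contributions: [m³/(kg·s²)] · [kg] · [kg] · [1/m]
Adding exponents of each base unit: kg: 1, m: 2, s: -2
SI base units of gravitational potential energy: kg·m²/s²

Answer: kg·m²/s²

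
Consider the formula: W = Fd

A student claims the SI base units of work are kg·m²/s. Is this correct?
Units of each symbol in W = Fd:
  F (force): kg·m/s²
  d (displacement): m

Multiplying the contributions: [kg·m/s²] · [m]
Adding exponents of each base unit: kg: 1, m: 2, s: -2
SI base units of work: kg·m²/s²

The claimed units kg·m²/s (exponents kg: 1, m: 2, s: -1) do not match the derived units kg·m²/s² (exponents kg: 1, m: 2, s: -2), so the claim is incorrect.

Answer: No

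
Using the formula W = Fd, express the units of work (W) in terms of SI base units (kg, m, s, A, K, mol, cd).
Units of each symbol in W = Fd:
  F (force): kg·m/s²
  d (displacement): m

Multiplying the contributions: [kg·m/s²] · [m]
Adding exponents of each base unit: kg: 1, m: 2, s: -2
SI base units of work: kg·m²/s²

Answer: kg·m²/s²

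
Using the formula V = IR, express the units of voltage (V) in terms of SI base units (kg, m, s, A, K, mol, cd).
Units of each symbol in V = IR:
  I (current): A
  R (resistance, in ohms): kg·m²/(s³·A²)

Multiplying the contributions: [A] · [kg·m²/(s³·A²)]
Adding exponents of each base unit: kg: 1, m: 2, s: -3, A: -1
SI base units of voltage: kg·m²/(s³·A)

Answer: kg·m²/(s³·A)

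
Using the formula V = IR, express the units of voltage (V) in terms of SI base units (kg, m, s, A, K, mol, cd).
Units of each symbol in V = IR:
  I (current): A
  R (resistance, in ohms): kg·m²/(s³·A²)

Multiplying the contributions: [A] · [kg·m²/(s³·A²)]
Adding exponents of each base unit: kg: 1, m: 2, s: -3, A: -1
SI base units of voltage: kg·m²/(s³·A)

Answer: kg·m²/(s³·A)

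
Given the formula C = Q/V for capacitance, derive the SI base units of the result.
Units of each symbol in C = Q/V:
  Q (charge, in coulombs): s·A
  V (voltage, in volts): kg·m²/(s³·A)  → in the denominator, contributes s³·A/(kg·m²)

Multiplying the contributions: [s·A] · [s³·A/(kg·m²)]
Adding exponents of each base unit: kg: -1, m: -2, s: 4, A: 2
SI base units of capacitance: s⁴·A²/(kg·m²)

Answer: s⁴·A²/(kg·m²)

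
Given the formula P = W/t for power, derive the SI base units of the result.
Units of each symbol in P = W/t:
  W (work): kg·m²/s²
  t (time): s  → in the denominator, contributes 1/s

Multiplying the contributions: [kg·m²/s²] · [1/s]
Adding exponents of each base unit: kg: 1, m: 2, s: -3
SI base units of power: kg·m²/s³

Answer: kg·m²/s³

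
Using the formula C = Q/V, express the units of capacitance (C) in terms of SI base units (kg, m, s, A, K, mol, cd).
Units of each symbol in C = Q/V:
  Q (charge, in coulombs): s·A
  V (voltage, in volts): kg·m²/(s³·A)  → in the denominator, contributes s³·A/(kg·m²)

Multiplying the contributions: [s·A] · [s³·A/(kg·m²)]
Adding exponents of each base unit: kg: -1, m: -2, s: 4, A: 2
SI base units of capacitance: s⁴·A²/(kg·m²)

Answer: s⁴·A²/(kg·m²)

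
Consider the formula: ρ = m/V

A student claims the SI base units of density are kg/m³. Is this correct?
Units of each symbol in ρ = m/V:
  m (mass): kg
  V (volume): m³  → in the denominator, contributes 1/m³

Multiplying the contributions: [kg] · [1/m³]
Adding exponents of each base unit: kg: 1, m: -3
SI base units of density: kg/m³

The claimed units kg/m³ match the derived units, so the claim is correct.

Answer: Yes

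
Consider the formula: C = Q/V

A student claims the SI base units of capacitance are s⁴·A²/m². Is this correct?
Units of each symbol in C = Q/V:
  Q (charge, in coulombs): s·A
  V (voltage, in volts): kg·m²/(s³·A)  → in the denominator, contributes s³·A/(kg·m²)

Multiplying the contributions: [s·A] · [s³·A/(kg·m²)]
Adding exponents of each base unit: kg: -1, m: -2, s: 4, A: 2
SI base units of capacitance: s⁴·A²/(kg·m²)

The claimed units s⁴·A²/m² (exponents m: -2, s: 4, A: 2) do not match the derived units s⁴·A²/(kg·m²) (exponents kg: -1, m: -2, s: 4, A: 2), so the claim is incorrect.

Answer: No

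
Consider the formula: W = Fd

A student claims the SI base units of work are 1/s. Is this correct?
Units of each symbol in W = Fd:
  F (force): kg·m/s²
  d (displacement): m

Multiplying the contributions: [kg·m/s²] · [m]
Adding exponents of each base unit: kg: 1, m: 2, s: -2
SI base units of work: kg·m²/s²

The claimed units 1/s (exponents s: -1) do not match the derived units kg·m²/s² (exponents kg: 1, m: 2, s: -2), so the claim is incorrect.

Answer: No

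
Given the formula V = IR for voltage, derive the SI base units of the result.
Units of each symbol in V = IR:
  I (current): A
  R (resistance, in ohms): kg·m²/(s³·A²)

Multiplying the contributions: [A] · [kg·m²/(s³·A²)]
Adding exponents of each base unit: kg: 1, m: 2, s: -3, A: -1
SI base units of voltage: kg·m²/(s³·A)

Answer: kg·m²/(s³·A)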